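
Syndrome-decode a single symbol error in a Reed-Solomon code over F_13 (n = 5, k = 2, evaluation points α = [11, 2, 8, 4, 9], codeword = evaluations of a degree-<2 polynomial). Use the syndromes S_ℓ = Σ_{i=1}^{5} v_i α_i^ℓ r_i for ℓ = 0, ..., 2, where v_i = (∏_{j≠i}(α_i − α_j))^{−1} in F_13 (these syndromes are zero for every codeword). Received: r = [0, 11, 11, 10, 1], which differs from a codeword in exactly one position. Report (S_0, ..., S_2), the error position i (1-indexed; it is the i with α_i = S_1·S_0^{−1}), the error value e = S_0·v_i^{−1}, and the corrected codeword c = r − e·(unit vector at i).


S = (6, 9, 7), error at position 3, error magnitude e = 3, c = [0, 11, 8, 10, 1].

Step 1: column multipliers v_i = (∏_{j≠i}(α_i − α_j))^{−1} mod 13.
  i = 1 (α = 11): (11−2)(11−8)(11−4)(11−9) = 9·3·7·2 = 378 ≡ 1, so v_1 = 1^{−1} = 1 (mod 13).
  i = 2 (α = 2): (2−11)(2−8)(2−4)(2−9) = (−9)·(−6)·(−2)·(−7) = 756 ≡ 2, so v_2 = 2^{−1} = 7 (mod 13).
  i = 3 (α = 8): (8−11)(8−2)(8−4)(8−9) = (−3)·6·4·(−1) = 72 ≡ 7, so v_3 = 7^{−1} = 2 (mod 13).
  i = 4 (α = 4): (4−11)(4−2)(4−8)(4−9) = (−7)·2·(−4)·(−5) = −280 ≡ 6, so v_4 = 6^{−1} = 11 (mod 13).
  i = 5 (α = 9): (9−11)(9−2)(9−8)(9−4) = (−2)·7·1·5 = −70 ≡ 8, so v_5 = 8^{−1} = 5 (mod 13).
  v = [1, 7, 2, 11, 5].
Step 2: syndromes of r = [0, 11, 11, 10, 1] (all sums mod 13).
  S_0 = Σ v_i r_i = 1·0 + 7·11 + 2·11 + 11·10 + 5·1 = 214 ≡ 6.
  S_1 = Σ v_i α_i r_i = 1·11·0 + 7·2·11 + 2·8·11 + 11·4·10 + 5·9·1 = 815 ≡ 9.
  α_i^2 mod 13 = [4, 4, 12, 3, 3].
  S_2 = Σ v_i α_i^2 r_i = 1·4·0 + 7·4·11 + 2·12·11 + 11·3·10 + 5·3·1 = 917 ≡ 7.
  S = (6, 9, 7) ≠ 0, so r is not a codeword (an error is present).
Step 3: locate the error. For a single error e at position i, S_ℓ = v_i·e·α_i^ℓ, so α_err = S_1/S_0.
  S_0^{−1} = 6^{−1} = 11 (mod 13), so α_err = 9·11 = 99 ≡ 8 = α_3. Error position i = 3.
  Consistency check: S_2/S_1 = 7·3 = 21 ≡ 8 = α_err ✓ (single-error assumption holds).
Step 4: error magnitude e = S_0/v_3 = S_0·∏_{j≠3}(α_3 − α_j) = 6·7 = 42 ≡ 3 (mod 13).
Step 5: correct position 3: c_3 = r_3 − e = 11 − 3 ≡ 8 (mod 13). Hence c = [0, 11, 8, 10, 1].
  Check: interpolating c through the α_i gives m(x) = 12 + 6·x (degree < 2) with m(α_i) = c_i for every i, so c is indeed a codeword.


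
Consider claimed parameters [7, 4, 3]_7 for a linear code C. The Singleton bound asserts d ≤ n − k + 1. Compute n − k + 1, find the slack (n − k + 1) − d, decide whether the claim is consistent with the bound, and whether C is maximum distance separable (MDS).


Singleton RHS = n − k + 1 = 4, slack = 1, bound satisfied, not MDS.

Singleton bound: d ≤ n − k + 1.
Here n = 7, k = 4, so n − k + 1 = 4.
Given d = 3, check d ≤ 4: YES.
Slack = (n − k + 1) − d = 1.
The code is NOT MDS (slack = 1 > 0).
Description: the claimed parameters are [7, 4, 3]_7; such a code would be non-MDS.


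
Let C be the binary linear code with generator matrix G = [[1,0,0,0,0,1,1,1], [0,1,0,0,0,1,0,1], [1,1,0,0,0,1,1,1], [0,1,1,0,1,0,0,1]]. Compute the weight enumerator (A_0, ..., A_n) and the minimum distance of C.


Weight distribution: A_0 = 1, A_1 = 1, A_2 = 2, A_3 = 4, A_4 = 3, A_5 = 3, A_6 = 2. Minimum distance d = 1.

Enumerate all 2^4 = 16 messages m ∈ F_2^4.
For each, compute codeword c = mG in F_2^8, then tally its weight.
  m = 0000 → c = 00000000, weight = 0.
  m = 1000 → c = 10000111, weight = 4.
  m = 0100 → c = 01000101, weight = 3.
  m = 1100 → c = 11000010, weight = 3.
  m = 0010 → c = 11000111, weight = 5.
  m = 1010 → c = 01000000, weight = 1.
  m = 0110 → c = 10000010, weight = 2.
  m = 1110 → c = 00000101, weight = 2.
  m = 0001 → c = 01101001, weight = 4.
  m = 1001 → c = 11101110, weight = 6.
  m = 0101 → c = 00101100, weight = 3.
  m = 1101 → c = 10101011, weight = 5.
  m = 0011 → c = 10101110, weight = 5.
  m = 1011 → c = 00101001, weight = 3.
  m = 0111 → c = 11101011, weight = 6.
  m = 1111 → c = 01101100, weight = 4.
Tally weights:
  weight 0: 1 codewords.
  weight 1: 1 codewords.
  weight 2: 2 codewords.
  weight 3: 4 codewords.
  weight 4: 3 codewords.
  weight 5: 3 codewords.
  weight 6: 2 codewords.
Minimum distance d = smallest w > 0 with A_w > 0 = 1.
Sanity: Σ A_w = 16 = 2^4 = 16 ✓.


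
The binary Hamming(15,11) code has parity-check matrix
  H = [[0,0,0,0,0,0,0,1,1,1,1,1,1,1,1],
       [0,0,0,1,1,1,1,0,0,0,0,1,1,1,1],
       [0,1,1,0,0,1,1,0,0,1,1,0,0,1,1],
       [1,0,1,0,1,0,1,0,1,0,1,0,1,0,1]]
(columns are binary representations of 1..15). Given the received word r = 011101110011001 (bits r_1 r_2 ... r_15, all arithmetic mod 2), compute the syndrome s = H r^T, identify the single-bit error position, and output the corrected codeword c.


s = (0, 1, 0, 0)^T, error position = 4, corrected codeword c = 011001110011001

Compute s = H r^T mod 2 one row at a time:
  s_1 = 1 + 0 + 0 + 1 + 1 + 0 + 0 + 1 = 4 ≡ 0 (mod 2).
  s_2 = 1 + 0 + 1 + 1 + 1 + 0 + 0 + 1 = 5 ≡ 1 (mod 2).
  s_3 = 1 + 1 + 1 + 1 + 0 + 1 + 0 + 1 = 6 ≡ 0 (mod 2).
  s_4 = 0 + 1 + 0 + 1 + 0 + 1 + 0 + 1 = 4 ≡ 0 (mod 2).
s = (0, 1, 0, 0)^T — this equals column 4 of H (binary 0100), so error is at position 4.
Correct: flip bit 4 of r = 011101110011001 to get c = 011001110011001.


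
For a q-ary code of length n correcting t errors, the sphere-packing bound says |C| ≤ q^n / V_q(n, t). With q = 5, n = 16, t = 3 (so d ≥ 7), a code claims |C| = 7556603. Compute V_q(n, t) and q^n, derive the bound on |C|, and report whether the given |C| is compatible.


V_q(n, t) = 37825, q^n = 152587890625, Hamming bound = 4034048, |C| = 7556603 > bound (violated).

Step 1: Compute V_q(n, t) = Σ_{j=0}^3 C(n, j) (q−1)^j.
  j = 0: C(16,0)·(4)^0 = 1·1 = 1.
  j = 1: C(16,1)·(4)^1 = 16·4 = 64.
  j = 2: C(16,2)·(4)^2 = 120·16 = 1920.
  j = 3: C(16,3)·(4)^3 = 560·64 = 35840.
  V_q(n, t) = 1 + 64 + 1920 + 35840 = 37825.
Step 2: q^n = 5^16 = 152587890625.
Step 3: Hamming bound ⌊q^n / V_q(n,t)⌋ = ⌊152587890625/37825⌋ = 4034048.
Step 4: Compare |C| = 7556603 to 4034048: violated.
The claimed |C| lies above the Hamming bound, so no 5-ary code of length 16 with d ≥ 7 can have 7556603 codewords.


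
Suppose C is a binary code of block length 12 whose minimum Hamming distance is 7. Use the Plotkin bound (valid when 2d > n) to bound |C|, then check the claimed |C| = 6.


Plotkin bound M ≤ 6; given |C| = 6 ≤ bound (satisfied).

Check applicability: 2d = 14, n = 12.
2d − n = 2 > 0, so Plotkin applies.
Compute d/(2d−n) = 7/2 ≈ 3.5000.
⌊d/(2d−n)⌋ = 3.
Plotkin bound: M ≤ 2·3 = 6.
Given |C| = 6, check: satisfied.
This |C| is at the Plotkin bound.


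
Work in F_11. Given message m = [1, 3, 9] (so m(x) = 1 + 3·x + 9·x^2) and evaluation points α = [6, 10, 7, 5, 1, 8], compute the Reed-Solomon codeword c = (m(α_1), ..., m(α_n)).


c = [2, 7, 1, 10, 2, 7]

Message polynomial: m(x) = 1 + 3·x + 9·x^2 (mod 11).
For each evaluation point α_i, compute m(α_i) mod 11:
  α_1 = 6: Horner steps 9 → 2 → 2, so m(6) = 2.
  α_2 = 10: Horner steps 9 → 5 → 7, so m(10) = 7.
  α_3 = 7: Horner steps 9 → 0 → 1, so m(7) = 1.
  α_4 = 5: Horner steps 9 → 4 → 10, so m(5) = 10.
  α_5 = 1: Horner steps 9 → 1 → 2, so m(1) = 2.
  α_6 = 8: Horner steps 9 → 9 → 7, so m(8) = 7.
Codeword c = [2, 7, 1, 10, 2, 7] ∈ F_11^6.


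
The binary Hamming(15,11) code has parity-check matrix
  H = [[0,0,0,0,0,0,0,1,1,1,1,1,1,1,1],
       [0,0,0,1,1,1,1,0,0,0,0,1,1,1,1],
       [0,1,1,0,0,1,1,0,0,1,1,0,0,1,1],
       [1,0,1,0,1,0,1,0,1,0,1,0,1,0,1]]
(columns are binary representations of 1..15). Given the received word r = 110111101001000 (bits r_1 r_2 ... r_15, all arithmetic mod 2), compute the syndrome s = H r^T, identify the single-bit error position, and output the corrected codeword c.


s = (0, 1, 1, 0)^T, error position = 6, corrected codeword c = 110110101001000

Compute s = H r^T mod 2 one row at a time:
  s_1 = 0 + 1 + 0 + 0 + 1 + 0 + 0 + 0 = 2 ≡ 0 (mod 2).
  s_2 = 1 + 1 + 1 + 1 + 1 + 0 + 0 + 0 = 5 ≡ 1 (mod 2).
  s_3 = 1 + 0 + 1 + 1 + 0 + 0 + 0 + 0 = 3 ≡ 1 (mod 2).
  s_4 = 1 + 0 + 1 + 1 + 1 + 0 + 0 + 0 = 4 ≡ 0 (mod 2).
s = (0, 1, 1, 0)^T — this equals column 6 of H (binary 0110), so error is at position 6.
Correct: flip bit 6 of r = 110111101001000 to get c = 110110101001000.


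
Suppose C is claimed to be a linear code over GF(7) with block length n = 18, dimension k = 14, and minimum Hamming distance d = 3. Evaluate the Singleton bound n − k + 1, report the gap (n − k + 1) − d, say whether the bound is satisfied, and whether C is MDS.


Singleton RHS = n − k + 1 = 5, slack = 2, bound satisfied, not MDS.

Singleton bound: d ≤ n − k + 1.
Here n = 18, k = 14, so n − k + 1 = 5.
Given d = 3, check d ≤ 5: YES.
Slack = (n − k + 1) − d = 2.
The code is NOT MDS (slack = 2 > 0).
Description: the claimed parameters are [18, 14, 3]_7; such a code would be non-MDS.


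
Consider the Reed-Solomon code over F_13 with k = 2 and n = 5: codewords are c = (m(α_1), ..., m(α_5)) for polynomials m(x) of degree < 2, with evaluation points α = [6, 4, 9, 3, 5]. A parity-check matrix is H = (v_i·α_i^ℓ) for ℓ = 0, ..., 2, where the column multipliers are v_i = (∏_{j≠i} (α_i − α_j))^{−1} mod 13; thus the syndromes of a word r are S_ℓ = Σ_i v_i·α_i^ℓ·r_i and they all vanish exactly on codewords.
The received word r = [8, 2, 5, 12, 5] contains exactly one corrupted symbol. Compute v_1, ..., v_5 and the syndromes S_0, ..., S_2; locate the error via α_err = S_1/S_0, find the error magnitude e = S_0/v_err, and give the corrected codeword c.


S = (3, 1, 9), error at position 3, error magnitude e = 1, c = [8, 2, 4, 12, 5].

Step 1: column multipliers v_i = (∏_{j≠i}(α_i − α_j))^{−1} mod 13.
  i = 1 (α = 6): (6−4)(6−9)(6−3)(6−5) = 2·(−3)·3·1 = −18 ≡ 8, so v_1 = 8^{−1} = 5 (mod 13).
  i = 2 (α = 4): (4−6)(4−9)(4−3)(4−5) = (−2)·(−5)·1·(−1) = −10 ≡ 3, so v_2 = 3^{−1} = 9 (mod 13).
  i = 3 (α = 9): (9−6)(9−4)(9−3)(9−5) = 3·5·6·4 = 360 ≡ 9, so v_3 = 9^{−1} = 3 (mod 13).
  i = 4 (α = 3): (3−6)(3−4)(3−9)(3−5) = (−3)·(−1)·(−6)·(−2) = 36 ≡ 10, so v_4 = 10^{−1} = 4 (mod 13).
  i = 5 (α = 5): (5−6)(5−4)(5−9)(5−3) = (−1)·1·(−4)·2 = 8 ≡ 8, so v_5 = 8^{−1} = 5 (mod 13).
  v = [5, 9, 3, 4, 5].
Step 2: syndromes of r = [8, 2, 5, 12, 5] (all sums mod 13).
  S_0 = Σ v_i r_i = 5·8 + 9·2 + 3·5 + 4·12 + 5·5 = 146 ≡ 3.
  S_1 = Σ v_i α_i r_i = 5·6·8 + 9·4·2 + 3·9·5 + 4·3·12 + 5·5·5 = 716 ≡ 1.
  α_i^2 mod 13 = [10, 3, 3, 9, 12].
  S_2 = Σ v_i α_i^2 r_i = 5·10·8 + 9·3·2 + 3·3·5 + 4·9·12 + 5·12·5 = 1231 ≡ 9.
  S = (3, 1, 9) ≠ 0, so r is not a codeword (an error is present).
Step 3: locate the error. For a single error e at position i, S_ℓ = v_i·e·α_i^ℓ, so α_err = S_1/S_0.
  S_0^{−1} = 3^{−1} = 9 (mod 13), so α_err = 1·9 = 9 ≡ 9 = α_3. Error position i = 3.
  Consistency check: S_2/S_1 = 9·1 = 9 ≡ 9 = α_err ✓ (single-error assumption holds).
Step 4: error magnitude e = S_0/v_3 = S_0·∏_{j≠3}(α_3 − α_j) = 3·9 = 27 ≡ 1 (mod 13).
Step 5: correct position 3: c_3 = r_3 − e = 5 − 1 ≡ 4 (mod 13). Hence c = [8, 2, 4, 12, 5].
  Check: interpolating c through the α_i gives m(x) = 3 + 3·x (degree < 2) with m(α_i) = c_i for every i, so c is indeed a codeword.


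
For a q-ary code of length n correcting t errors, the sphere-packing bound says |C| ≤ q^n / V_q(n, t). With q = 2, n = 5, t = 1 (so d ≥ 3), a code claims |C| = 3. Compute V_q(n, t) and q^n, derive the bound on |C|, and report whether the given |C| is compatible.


V_q(n, t) = 6, q^n = 32, Hamming bound = 5, |C| = 3 ≤ bound (satisfied).

Step 1: Compute V_q(n, t) = Σ_{j=0}^1 C(n, j) (q−1)^j.
  j = 0: C(5,0)·(1)^0 = 1·1 = 1.
  j = 1: C(5,1)·(1)^1 = 5·1 = 5.
  V_q(n, t) = 1 + 5 = 6.
Step 2: q^n = 2^5 = 32.
Step 3: Hamming bound ⌊q^n / V_q(n,t)⌋ = ⌊32/6⌋ = 5.
Step 4: Compare |C| = 3 to 5: satisfied.
The claimed |C| lies below the Hamming bound.


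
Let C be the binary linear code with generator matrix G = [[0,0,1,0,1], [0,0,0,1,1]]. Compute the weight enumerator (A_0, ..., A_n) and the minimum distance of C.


Weight distribution: A_0 = 1, A_2 = 3. Minimum distance d = 2.

Enumerate all 2^2 = 4 messages m ∈ F_2^2.
For each, compute codeword c = mG in F_2^5, then tally its weight.
  m = 00 → c = 00000, weight = 0.
  m = 10 → c = 00101, weight = 2.
  m = 01 → c = 00011, weight = 2.
  m = 11 → c = 00110, weight = 2.
Tally weights:
  weight 0: 1 codewords.
  weight 2: 3 codewords.
Minimum distance d = smallest w > 0 with A_w > 0 = 2.
Sanity: Σ A_w = 4 = 2^2 = 4 ✓.


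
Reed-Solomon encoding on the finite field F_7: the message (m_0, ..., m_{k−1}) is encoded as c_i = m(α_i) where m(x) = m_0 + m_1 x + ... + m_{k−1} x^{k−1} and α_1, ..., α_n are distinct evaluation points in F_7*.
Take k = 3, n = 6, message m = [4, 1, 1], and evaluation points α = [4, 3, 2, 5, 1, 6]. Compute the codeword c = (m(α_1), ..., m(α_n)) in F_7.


c = [3, 2, 3, 6, 6, 4]

Message polynomial: m(x) = 4 + 1·x + 1·x^2 (mod 7).
For each evaluation point α_i, compute m(α_i) mod 7:
  α_1 = 4: Horner steps 1 → 5 → 3, so m(4) = 3.
  α_2 = 3: Horner steps 1 → 4 → 2, so m(3) = 2.
  α_3 = 2: Horner steps 1 → 3 → 3, so m(2) = 3.
  α_4 = 5: Horner steps 1 → 6 → 6, so m(5) = 6.
  α_5 = 1: Horner steps 1 → 2 → 6, so m(1) = 6.
  α_6 = 6: Horner steps 1 → 0 → 4, so m(6) = 4.
Codeword c = [3, 2, 3, 6, 6, 4] ∈ F_7^6.


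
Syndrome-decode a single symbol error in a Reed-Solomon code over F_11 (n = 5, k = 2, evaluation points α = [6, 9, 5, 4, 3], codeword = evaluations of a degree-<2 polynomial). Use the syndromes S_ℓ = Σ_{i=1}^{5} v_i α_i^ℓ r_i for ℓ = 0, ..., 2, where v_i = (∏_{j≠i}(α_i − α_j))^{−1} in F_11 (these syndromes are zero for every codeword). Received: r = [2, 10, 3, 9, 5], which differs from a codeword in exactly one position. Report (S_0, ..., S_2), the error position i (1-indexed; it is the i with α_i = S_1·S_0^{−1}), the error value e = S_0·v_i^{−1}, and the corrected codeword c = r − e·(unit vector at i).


S = (5, 9, 3), error at position 4, error magnitude e = 5, c = [2, 10, 3, 4, 5].

Step 1: column multipliers v_i = (∏_{j≠i}(α_i − α_j))^{−1} mod 11.
  i = 1 (α = 6): (6−9)(6−5)(6−4)(6−3) = (−3)·1·2·3 = −18 ≡ 4, so v_1 = 4^{−1} = 3 (mod 11).
  i = 2 (α = 9): (9−6)(9−5)(9−4)(9−3) = 3·4·5·6 = 360 ≡ 8, so v_2 = 8^{−1} = 7 (mod 11).
  i = 3 (α = 5): (5−6)(5−9)(5−4)(5−3) = (−1)·(−4)·1·2 = 8 ≡ 8, so v_3 = 8^{−1} = 7 (mod 11).
  i = 4 (α = 4): (4−6)(4−9)(4−5)(4−3) = (−2)·(−5)·(−1)·1 = −10 ≡ 1, so v_4 = 1^{−1} = 1 (mod 11).
  i = 5 (α = 3): (3−6)(3−9)(3−5)(3−4) = (−3)·(−6)·(−2)·(−1) = 36 ≡ 3, so v_5 = 3^{−1} = 4 (mod 11).
  v = [3, 7, 7, 1, 4].
Step 2: syndromes of r = [2, 10, 3, 9, 5] (all sums mod 11).
  S_0 = Σ v_i r_i = 3·2 + 7·10 + 7·3 + 1·9 + 4·5 = 126 ≡ 5.
  S_1 = Σ v_i α_i r_i = 3·6·2 + 7·9·10 + 7·5·3 + 1·4·9 + 4·3·5 = 867 ≡ 9.
  α_i^2 mod 11 = [3, 4, 3, 5, 9].
  S_2 = Σ v_i α_i^2 r_i = 3·3·2 + 7·4·10 + 7·3·3 + 1·5·9 + 4·9·5 = 586 ≡ 3.
  S = (5, 9, 3) ≠ 0, so r is not a codeword (an error is present).
Step 3: locate the error. For a single error e at position i, S_ℓ = v_i·e·α_i^ℓ, so α_err = S_1/S_0.
  S_0^{−1} = 5^{−1} = 9 (mod 11), so α_err = 9·9 = 81 ≡ 4 = α_4. Error position i = 4.
  Consistency check: S_2/S_1 = 3·5 = 15 ≡ 4 = α_err ✓ (single-error assumption holds).
Step 4: error magnitude e = S_0/v_4 = S_0·∏_{j≠4}(α_4 − α_j) = 5·1 = 5 ≡ 5 (mod 11).
Step 5: correct position 4: c_4 = r_4 − e = 9 − 5 ≡ 4 (mod 11). Hence c = [2, 10, 3, 4, 5].
  Check: interpolating c through the α_i gives m(x) = 8 + 10·x (degree < 2) with m(α_i) = c_i for every i, so c is indeed a codeword.


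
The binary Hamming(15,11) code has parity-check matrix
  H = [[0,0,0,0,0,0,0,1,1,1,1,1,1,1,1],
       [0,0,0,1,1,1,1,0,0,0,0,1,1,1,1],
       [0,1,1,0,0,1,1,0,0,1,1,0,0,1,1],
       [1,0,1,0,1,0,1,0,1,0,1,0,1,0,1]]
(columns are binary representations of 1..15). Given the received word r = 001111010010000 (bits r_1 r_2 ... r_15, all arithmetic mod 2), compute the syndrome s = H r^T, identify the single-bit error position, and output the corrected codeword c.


s = (0, 1, 1, 1)^T, error position = 7, corrected codeword c = 001111110010000

Compute s = H r^T mod 2 one row at a time:
  s_1 = 1 + 0 + 0 + 1 + 0 + 0 + 0 + 0 = 2 ≡ 0 (mod 2).
  s_2 = 1 + 1 + 1 + 0 + 0 + 0 + 0 + 0 = 3 ≡ 1 (mod 2).
  s_3 = 0 + 1 + 1 + 0 + 0 + 1 + 0 + 0 = 3 ≡ 1 (mod 2).
  s_4 = 0 + 1 + 1 + 0 + 0 + 1 + 0 + 0 = 3 ≡ 1 (mod 2).
s = (0, 1, 1, 1)^T — this equals column 7 of H (binary 0111), so error is at position 7.
Correct: flip bit 7 of r = 001111010010000 to get c = 001111110010000.


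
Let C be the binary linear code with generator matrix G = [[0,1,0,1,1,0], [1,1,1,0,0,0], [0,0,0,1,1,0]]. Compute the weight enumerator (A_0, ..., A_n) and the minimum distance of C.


Weight distribution: A_0 = 1, A_1 = 1, A_2 = 2, A_3 = 2, A_4 = 1, A_5 = 1. Minimum distance d = 1.

Enumerate all 2^3 = 8 messages m ∈ F_2^3.
For each, compute codeword c = mG in F_2^6, then tally its weight.
  m = 000 → c = 000000, weight = 0.
  m = 100 → c = 010110, weight = 3.
  m = 010 → c = 111000, weight = 3.
  m = 110 → c = 101110, weight = 4.
  m = 001 → c = 000110, weight = 2.
  m = 101 → c = 010000, weight = 1.
  m = 011 → c = 111110, weight = 5.
  m = 111 → c = 101000, weight = 2.
Tally weights:
  weight 0: 1 codewords.
  weight 1: 1 codewords.
  weight 2: 2 codewords.
  weight 3: 2 codewords.
  weight 4: 1 codewords.
  weight 5: 1 codewords.
Minimum distance d = smallest w > 0 with A_w > 0 = 1.
Sanity: Σ A_w = 8 = 2^3 = 8 ✓.


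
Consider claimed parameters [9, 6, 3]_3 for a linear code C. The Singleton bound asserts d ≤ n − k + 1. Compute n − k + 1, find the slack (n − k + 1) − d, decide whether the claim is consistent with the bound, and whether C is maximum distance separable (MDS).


Singleton RHS = n − k + 1 = 4, slack = 1, bound satisfied, not MDS.

Singleton bound: d ≤ n − k + 1.
Here n = 9, k = 6, so n − k + 1 = 4.
Given d = 3, check d ≤ 4: YES.
Slack = (n − k + 1) − d = 1.
The code is NOT MDS (slack = 1 > 0).
Description: the claimed parameters are [9, 6, 3]_3; such a code would be non-MDS.


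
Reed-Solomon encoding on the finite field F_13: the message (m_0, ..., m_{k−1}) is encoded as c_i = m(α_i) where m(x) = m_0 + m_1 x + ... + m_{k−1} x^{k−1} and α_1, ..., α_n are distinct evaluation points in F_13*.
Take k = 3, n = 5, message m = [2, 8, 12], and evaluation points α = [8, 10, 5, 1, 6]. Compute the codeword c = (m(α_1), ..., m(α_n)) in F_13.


c = [2, 8, 4, 9, 1]

Message polynomial: m(x) = 2 + 8·x + 12·x^2 (mod 13).
For each evaluation point α_i, compute m(α_i) mod 13:
  α_1 = 8: Horner steps 12 → 0 → 2, so m(8) = 2.
  α_2 = 10: Horner steps 12 → 11 → 8, so m(10) = 8.
  α_3 = 5: Horner steps 12 → 3 → 4, so m(5) = 4.
  α_4 = 1: Horner steps 12 → 7 → 9, so m(1) = 9.
  α_5 = 6: Horner steps 12 → 2 → 1, so m(6) = 1.
Codeword c = [2, 8, 4, 9, 1] ∈ F_13^5.


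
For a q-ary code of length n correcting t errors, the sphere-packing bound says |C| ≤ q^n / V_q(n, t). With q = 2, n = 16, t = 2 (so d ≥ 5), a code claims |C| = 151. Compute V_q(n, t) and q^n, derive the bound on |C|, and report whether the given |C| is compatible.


V_q(n, t) = 137, q^n = 65536, Hamming bound = 478, |C| = 151 ≤ bound (satisfied).

Step 1: Compute V_q(n, t) = Σ_{j=0}^2 C(n, j) (q−1)^j.
  j = 0: C(16,0)·(1)^0 = 1·1 = 1.
  j = 1: C(16,1)·(1)^1 = 16·1 = 16.
  j = 2: C(16,2)·(1)^2 = 120·1 = 120.
  V_q(n, t) = 1 + 16 + 120 = 137.
Step 2: q^n = 2^16 = 65536.
Step 3: Hamming bound ⌊q^n / V_q(n,t)⌋ = ⌊65536/137⌋ = 478.
Step 4: Compare |C| = 151 to 478: satisfied.
The claimed |C| lies below the Hamming bound.


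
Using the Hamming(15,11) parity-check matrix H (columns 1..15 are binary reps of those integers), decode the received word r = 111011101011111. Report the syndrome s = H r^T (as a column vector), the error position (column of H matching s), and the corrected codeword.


s = (0, 1, 1, 0)^T, error position = 6, corrected codeword c = 111010101011111

Compute s = H r^T mod 2 one row at a time:
  s_1 = 0 + 1 + 0 + 1 + 1 + 1 + 1 + 1 = 6 ≡ 0 (mod 2).
  s_2 = 0 + 1 + 1 + 1 + 1 + 1 + 1 + 1 = 7 ≡ 1 (mod 2).
  s_3 = 1 + 1 + 1 + 1 + 0 + 1 + 1 + 1 = 7 ≡ 1 (mod 2).
  s_4 = 1 + 1 + 1 + 1 + 1 + 1 + 1 + 1 = 8 ≡ 0 (mod 2).
s = (0, 1, 1, 0)^T — this equals column 6 of H (binary 0110), so error is at position 6.
Correct: flip bit 6 of r = 111011101011111 to get c = 111010101011111.


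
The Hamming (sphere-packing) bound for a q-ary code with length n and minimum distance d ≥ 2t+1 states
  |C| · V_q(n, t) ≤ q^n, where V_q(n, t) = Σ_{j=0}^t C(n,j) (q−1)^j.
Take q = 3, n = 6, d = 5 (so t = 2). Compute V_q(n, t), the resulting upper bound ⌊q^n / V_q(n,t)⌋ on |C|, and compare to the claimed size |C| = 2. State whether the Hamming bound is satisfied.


V_q(n, t) = 73, q^n = 729, Hamming bound = 9, |C| = 2 ≤ bound (satisfied).

Step 1: Compute V_q(n, t) = Σ_{j=0}^2 C(n, j) (q−1)^j.
  j = 0: C(6,0)·(2)^0 = 1·1 = 1.
  j = 1: C(6,1)·(2)^1 = 6·2 = 12.
  j = 2: C(6,2)·(2)^2 = 15·4 = 60.
  V_q(n, t) = 1 + 12 + 60 = 73.
Step 2: q^n = 3^6 = 729.
Step 3: Hamming bound ⌊q^n / V_q(n,t)⌋ = ⌊729/73⌋ = 9.
Step 4: Compare |C| = 2 to 9: satisfied.
The claimed |C| lies below the Hamming bound.


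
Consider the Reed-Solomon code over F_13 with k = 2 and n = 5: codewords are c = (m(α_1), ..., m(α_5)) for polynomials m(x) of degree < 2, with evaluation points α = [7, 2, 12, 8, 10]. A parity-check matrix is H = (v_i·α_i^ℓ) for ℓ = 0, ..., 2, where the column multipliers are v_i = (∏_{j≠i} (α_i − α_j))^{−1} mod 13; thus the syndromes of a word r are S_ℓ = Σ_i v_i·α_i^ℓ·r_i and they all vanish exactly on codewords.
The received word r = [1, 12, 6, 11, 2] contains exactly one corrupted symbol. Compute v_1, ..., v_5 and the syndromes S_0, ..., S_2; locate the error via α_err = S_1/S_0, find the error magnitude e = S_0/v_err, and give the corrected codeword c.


S = (6, 3, 8), error at position 1, error magnitude e = 5, c = [9, 12, 6, 11, 2].

Step 1: column multipliers v_i = (∏_{j≠i}(α_i − α_j))^{−1} mod 13.
  i = 1 (α = 7): (7−2)(7−12)(7−8)(7−10) = 5·(−5)·(−1)·(−3) = −75 ≡ 3, so v_1 = 3^{−1} = 9 (mod 13).
  i = 2 (α = 2): (2−7)(2−12)(2−8)(2−10) = (−5)·(−10)·(−6)·(−8) = 2400 ≡ 8, so v_2 = 8^{−1} = 5 (mod 13).
  i = 3 (α = 12): (12−7)(12−2)(12−8)(12−10) = 5·10·4·2 = 400 ≡ 10, so v_3 = 10^{−1} = 4 (mod 13).
  i = 4 (α = 8): (8−7)(8−2)(8−12)(8−10) = 1·6·(−4)·(−2) = 48 ≡ 9, so v_4 = 9^{−1} = 3 (mod 13).
  i = 5 (α = 10): (10−7)(10−2)(10−12)(10−8) = 3·8·(−2)·2 = −96 ≡ 8, so v_5 = 8^{−1} = 5 (mod 13).
  v = [9, 5, 4, 3, 5].
Step 2: syndromes of r = [1, 12, 6, 11, 2] (all sums mod 13).
  S_0 = Σ v_i r_i = 9·1 + 5·12 + 4·6 + 3·11 + 5·2 = 136 ≡ 6.
  S_1 = Σ v_i α_i r_i = 9·7·1 + 5·2·12 + 4·12·6 + 3·8·11 + 5·10·2 = 835 ≡ 3.
  α_i^2 mod 13 = [10, 4, 1, 12, 9].
  S_2 = Σ v_i α_i^2 r_i = 9·10·1 + 5·4·12 + 4·1·6 + 3·12·11 + 5·9·2 = 840 ≡ 8.
  S = (6, 3, 8) ≠ 0, so r is not a codeword (an error is present).
Step 3: locate the error. For a single error e at position i, S_ℓ = v_i·e·α_i^ℓ, so α_err = S_1/S_0.
  S_0^{−1} = 6^{−1} = 11 (mod 13), so α_err = 3·11 = 33 ≡ 7 = α_1. Error position i = 1.
  Consistency check: S_2/S_1 = 8·9 = 72 ≡ 7 = α_err ✓ (single-error assumption holds).
Step 4: error magnitude e = S_0/v_1 = S_0·∏_{j≠1}(α_1 − α_j) = 6·3 = 18 ≡ 5 (mod 13).
Step 5: correct position 1: c_1 = r_1 − e = 1 − 5 ≡ 9 (mod 13). Hence c = [9, 12, 6, 11, 2].
  Check: interpolating c through the α_i gives m(x) = 8 + 2·x (degree < 2) with m(α_i) = c_i for every i, so c is indeed a codeword.


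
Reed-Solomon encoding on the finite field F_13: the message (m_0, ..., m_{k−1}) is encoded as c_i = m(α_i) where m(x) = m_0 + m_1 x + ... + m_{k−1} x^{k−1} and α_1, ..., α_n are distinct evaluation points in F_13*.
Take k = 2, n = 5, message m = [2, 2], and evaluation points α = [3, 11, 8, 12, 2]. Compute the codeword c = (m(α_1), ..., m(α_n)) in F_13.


c = [8, 11, 5, 0, 6]

Message polynomial: m(x) = 2 + 2·x (mod 13).
For each evaluation point α_i, compute m(α_i) mod 13:
  α_1 = 3: Horner steps 2 → 8, so m(3) = 8.
  α_2 = 11: Horner steps 2 → 11, so m(11) = 11.
  α_3 = 8: Horner steps 2 → 5, so m(8) = 5.
  α_4 = 12: Horner steps 2 → 0, so m(12) = 0.
  α_5 = 2: Horner steps 2 → 6, so m(2) = 6.
Codeword c = [8, 11, 5, 0, 6] ∈ F_13^5.


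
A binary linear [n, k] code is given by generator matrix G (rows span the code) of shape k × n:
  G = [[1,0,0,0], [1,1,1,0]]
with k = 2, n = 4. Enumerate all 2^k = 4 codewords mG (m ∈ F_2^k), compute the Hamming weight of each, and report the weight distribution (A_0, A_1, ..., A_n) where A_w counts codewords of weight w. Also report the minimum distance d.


Weight distribution: A_0 = 1, A_1 = 1, A_2 = 1, A_3 = 1. Minimum distance d = 1.

Enumerate all 2^2 = 4 messages m ∈ F_2^2.
For each, compute codeword c = mG in F_2^4, then tally its weight.
  m = 00 → c = 0000, weight = 0.
  m = 10 → c = 1000, weight = 1.
  m = 01 → c = 1110, weight = 3.
  m = 11 → c = 0110, weight = 2.
Tally weights:
  weight 0: 1 codewords.
  weight 1: 1 codewords.
  weight 2: 1 codewords.
  weight 3: 1 codewords.
Minimum distance d = smallest w > 0 with A_w > 0 = 1.
Sanity: Σ A_w = 4 = 2^2 = 4 ✓.


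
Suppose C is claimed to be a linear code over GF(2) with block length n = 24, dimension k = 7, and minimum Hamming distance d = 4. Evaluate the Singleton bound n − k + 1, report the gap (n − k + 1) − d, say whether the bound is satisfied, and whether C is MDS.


Singleton RHS = n − k + 1 = 18, slack = 14, bound satisfied, not MDS.

Singleton bound: d ≤ n − k + 1.
Here n = 24, k = 7, so n − k + 1 = 18.
Given d = 4, check d ≤ 18: YES.
Slack = (n − k + 1) − d = 14.
The code is NOT MDS (slack = 14 > 0).
Description: the claimed parameters are [24, 7, 4]_2; such a code would be non-MDS.


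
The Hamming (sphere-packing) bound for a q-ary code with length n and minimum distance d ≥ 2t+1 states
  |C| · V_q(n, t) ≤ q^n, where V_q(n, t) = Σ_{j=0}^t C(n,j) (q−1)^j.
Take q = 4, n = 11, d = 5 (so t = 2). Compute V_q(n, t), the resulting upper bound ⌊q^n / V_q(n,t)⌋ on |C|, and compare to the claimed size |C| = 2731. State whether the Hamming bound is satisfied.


V_q(n, t) = 529, q^n = 4194304, Hamming bound = 7928, |C| = 2731 ≤ bound (satisfied).

Step 1: Compute V_q(n, t) = Σ_{j=0}^2 C(n, j) (q−1)^j.
  j = 0: C(11,0)·(3)^0 = 1·1 = 1.
  j = 1: C(11,1)·(3)^1 = 11·3 = 33.
  j = 2: C(11,2)·(3)^2 = 55·9 = 495.
  V_q(n, t) = 1 + 33 + 495 = 529.
Step 2: q^n = 4^11 = 4194304.
Step 3: Hamming bound ⌊q^n / V_q(n,t)⌋ = ⌊4194304/529⌋ = 7928.
Step 4: Compare |C| = 2731 to 7928: satisfied.
The claimed |C| lies below the Hamming bound.


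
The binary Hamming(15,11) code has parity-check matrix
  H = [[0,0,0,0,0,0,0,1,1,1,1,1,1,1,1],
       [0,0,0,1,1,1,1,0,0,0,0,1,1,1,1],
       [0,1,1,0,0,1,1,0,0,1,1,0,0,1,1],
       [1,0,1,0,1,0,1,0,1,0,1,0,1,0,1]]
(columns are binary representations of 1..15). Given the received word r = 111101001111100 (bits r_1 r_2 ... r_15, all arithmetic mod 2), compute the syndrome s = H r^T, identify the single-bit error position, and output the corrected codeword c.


s = (1, 0, 1, 1)^T, error position = 11, corrected codeword c = 111101001101100

Compute s = H r^T mod 2 one row at a time:
  s_1 = 0 + 1 + 1 + 1 + 1 + 1 + 0 + 0 = 5 ≡ 1 (mod 2).
  s_2 = 1 + 0 + 1 + 0 + 1 + 1 + 0 + 0 = 4 ≡ 0 (mod 2).
  s_3 = 1 + 1 + 1 + 0 + 1 + 1 + 0 + 0 = 5 ≡ 1 (mod 2).
  s_4 = 1 + 1 + 0 + 0 + 1 + 1 + 1 + 0 = 5 ≡ 1 (mod 2).
s = (1, 0, 1, 1)^T — this equals column 11 of H (binary 1011), so error is at position 11.
Correct: flip bit 11 of r = 111101001111100 to get c = 111101001101100.


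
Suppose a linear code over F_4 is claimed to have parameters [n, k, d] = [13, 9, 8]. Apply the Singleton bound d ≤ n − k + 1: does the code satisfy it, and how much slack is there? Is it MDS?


Singleton RHS = n − k + 1 = 5, slack = -3, bound violated (no such code; not MDS).

Singleton bound: d ≤ n − k + 1.
Here n = 13, k = 9, so n − k + 1 = 5.
Given d = 8, check d ≤ 5: NO.
Slack = (n − k + 1) − d = -3.
The slack is negative: d = 8 exceeds n − k + 1 = 5 by 3, so the Singleton bound is violated and no linear [13, 9, 8]_4 code can exist. In particular it is not MDS (MDS requires d = n − k + 1 exactly).
Description: the claimed parameters are [13, 9, 8]_4; such a code would be impossible (violates the Singleton bound).


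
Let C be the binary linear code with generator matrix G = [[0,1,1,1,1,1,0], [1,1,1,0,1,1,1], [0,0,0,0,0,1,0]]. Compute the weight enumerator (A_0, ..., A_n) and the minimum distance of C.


Weight distribution: A_0 = 1, A_1 = 1, A_3 = 1, A_4 = 2, A_5 = 2, A_6 = 1. Minimum distance d = 1.

Enumerate all 2^3 = 8 messages m ∈ F_2^3.
For each, compute codeword c = mG in F_2^7, then tally its weight.
  m = 000 → c = 0000000, weight = 0.
  m = 100 → c = 0111110, weight = 5.
  m = 010 → c = 1110111, weight = 6.
  m = 110 → c = 1001001, weight = 3.
  m = 001 → c = 0000010, weight = 1.
  m = 101 → c = 0111100, weight = 4.
  m = 011 → c = 1110101, weight = 5.
  m = 111 → c = 1001011, weight = 4.
Tally weights:
  weight 0: 1 codewords.
  weight 1: 1 codewords.
  weight 3: 1 codewords.
  weight 4: 2 codewords.
  weight 5: 2 codewords.
  weight 6: 1 codewords.
Minimum distance d = smallest w > 0 with A_w > 0 = 1.
Sanity: Σ A_w = 8 = 2^3 = 8 ✓.


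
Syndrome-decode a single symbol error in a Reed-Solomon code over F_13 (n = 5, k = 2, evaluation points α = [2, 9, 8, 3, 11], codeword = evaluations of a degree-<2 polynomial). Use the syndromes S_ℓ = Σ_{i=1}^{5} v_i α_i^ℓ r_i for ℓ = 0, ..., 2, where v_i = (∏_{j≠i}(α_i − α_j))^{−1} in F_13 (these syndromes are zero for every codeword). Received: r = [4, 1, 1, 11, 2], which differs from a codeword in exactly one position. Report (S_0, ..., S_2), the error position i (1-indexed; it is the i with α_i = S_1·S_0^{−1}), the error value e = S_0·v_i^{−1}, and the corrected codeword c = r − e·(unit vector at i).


S = (6, 9, 7), error at position 3, error magnitude e = 7, c = [4, 1, 7, 11, 2].

Step 1: column multipliers v_i = (∏_{j≠i}(α_i − α_j))^{−1} mod 13.
  i = 1 (α = 2): (2−9)(2−8)(2−3)(2−11) = (−7)·(−6)·(−1)·(−9) = 378 ≡ 1, so v_1 = 1^{−1} = 1 (mod 13).
  i = 2 (α = 9): (9−2)(9−8)(9−3)(9−11) = 7·1·6·(−2) = −84 ≡ 7, so v_2 = 7^{−1} = 2 (mod 13).
  i = 3 (α = 8): (8−2)(8−9)(8−3)(8−11) = 6·(−1)·5·(−3) = 90 ≡ 12, so v_3 = 12^{−1} = 12 (mod 13).
  i = 4 (α = 3): (3−2)(3−9)(3−8)(3−11) = 1·(−6)·(−5)·(−8) = −240 ≡ 7, so v_4 = 7^{−1} = 2 (mod 13).
  i = 5 (α = 11): (11−2)(11−9)(11−8)(11−3) = 9·2·3·8 = 432 ≡ 3, so v_5 = 3^{−1} = 9 (mod 13).
  v = [1, 2, 12, 2, 9].
Step 2: syndromes of r = [4, 1, 1, 11, 2] (all sums mod 13).
  S_0 = Σ v_i r_i = 1·4 + 2·1 + 12·1 + 2·11 + 9·2 = 58 ≡ 6.
  S_1 = Σ v_i α_i r_i = 1·2·4 + 2·9·1 + 12·8·1 + 2·3·11 + 9·11·2 = 386 ≡ 9.
  α_i^2 mod 13 = [4, 3, 12, 9, 4].
  S_2 = Σ v_i α_i^2 r_i = 1·4·4 + 2·3·1 + 12·12·1 + 2·9·11 + 9·4·2 = 436 ≡ 7.
  S = (6, 9, 7) ≠ 0, so r is not a codeword (an error is present).
Step 3: locate the error. For a single error e at position i, S_ℓ = v_i·e·α_i^ℓ, so α_err = S_1/S_0.
  S_0^{−1} = 6^{−1} = 11 (mod 13), so α_err = 9·11 = 99 ≡ 8 = α_3. Error position i = 3.
  Consistency check: S_2/S_1 = 7·3 = 21 ≡ 8 = α_err ✓ (single-error assumption holds).
Step 4: error magnitude e = S_0/v_3 = S_0·∏_{j≠3}(α_3 − α_j) = 6·12 = 72 ≡ 7 (mod 13).
Step 5: correct position 3: c_3 = r_3 − e = 1 − 7 ≡ 7 (mod 13). Hence c = [4, 1, 7, 11, 2].
  Check: interpolating c through the α_i gives m(x) = 3 + 7·x (degree < 2) with m(α_i) = c_i for every i, so c is indeed a codeword.


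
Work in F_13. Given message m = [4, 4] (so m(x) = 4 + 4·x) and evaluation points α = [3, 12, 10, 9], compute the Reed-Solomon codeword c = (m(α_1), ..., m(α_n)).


c = [3, 0, 5, 1]

Message polynomial: m(x) = 4 + 4·x (mod 13).
For each evaluation point α_i, compute m(α_i) mod 13:
  α_1 = 3: Horner steps 4 → 3, so m(3) = 3.
  α_2 = 12: Horner steps 4 → 0, so m(12) = 0.
  α_3 = 10: Horner steps 4 → 5, so m(10) = 5.
  α_4 = 9: Horner steps 4 → 1, so m(9) = 1.
Codeword c = [3, 0, 5, 1] ∈ F_13^4.


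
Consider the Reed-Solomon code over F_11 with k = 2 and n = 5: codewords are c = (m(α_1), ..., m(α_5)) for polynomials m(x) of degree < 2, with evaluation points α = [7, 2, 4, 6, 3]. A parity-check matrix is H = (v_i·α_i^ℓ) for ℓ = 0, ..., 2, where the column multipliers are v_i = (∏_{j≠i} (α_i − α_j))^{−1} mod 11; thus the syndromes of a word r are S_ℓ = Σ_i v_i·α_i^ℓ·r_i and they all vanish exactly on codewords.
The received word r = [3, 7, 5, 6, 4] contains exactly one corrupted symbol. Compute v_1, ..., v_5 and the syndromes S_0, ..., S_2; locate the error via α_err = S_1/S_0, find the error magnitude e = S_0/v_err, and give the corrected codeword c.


S = (4, 5, 9), error at position 3, error magnitude e = 4, c = [3, 7, 1, 6, 4].

Step 1: column multipliers v_i = (∏_{j≠i}(α_i − α_j))^{−1} mod 11.
  i = 1 (α = 7): (7−2)(7−4)(7−6)(7−3) = 5·3·1·4 = 60 ≡ 5, so v_1 = 5^{−1} = 9 (mod 11).
  i = 2 (α = 2): (2−7)(2−4)(2−6)(2−3) = (−5)·(−2)·(−4)·(−1) = 40 ≡ 7, so v_2 = 7^{−1} = 8 (mod 11).
  i = 3 (α = 4): (4−7)(4−2)(4−6)(4−3) = (−3)·2·(−2)·1 = 12 ≡ 1, so v_3 = 1^{−1} = 1 (mod 11).
  i = 4 (α = 6): (6−7)(6−2)(6−4)(6−3) = (−1)·4·2·3 = −24 ≡ 9, so v_4 = 9^{−1} = 5 (mod 11).
  i = 5 (α = 3): (3−7)(3−2)(3−4)(3−6) = (−4)·1·(−1)·(−3) = −12 ≡ 10, so v_5 = 10^{−1} = 10 (mod 11).
  v = [9, 8, 1, 5, 10].
Step 2: syndromes of r = [3, 7, 5, 6, 4] (all sums mod 11).
  S_0 = Σ v_i r_i = 9·3 + 8·7 + 1·5 + 5·6 + 10·4 = 158 ≡ 4.
  S_1 = Σ v_i α_i r_i = 9·7·3 + 8·2·7 + 1·4·5 + 5·6·6 + 10·3·4 = 621 ≡ 5.
  α_i^2 mod 11 = [5, 4, 5, 3, 9].
  S_2 = Σ v_i α_i^2 r_i = 9·5·3 + 8·4·7 + 1·5·5 + 5·3·6 + 10·9·4 = 834 ≡ 9.
  S = (4, 5, 9) ≠ 0, so r is not a codeword (an error is present).
Step 3: locate the error. For a single error e at position i, S_ℓ = v_i·e·α_i^ℓ, so α_err = S_1/S_0.
  S_0^{−1} = 4^{−1} = 3 (mod 11), so α_err = 5·3 = 15 ≡ 4 = α_3. Error position i = 3.
  Consistency check: S_2/S_1 = 9·9 = 81 ≡ 4 = α_err ✓ (single-error assumption holds).
Step 4: error magnitude e = S_0/v_3 = S_0·∏_{j≠3}(α_3 − α_j) = 4·1 = 4 ≡ 4 (mod 11).
Step 5: correct position 3: c_3 = r_3 − e = 5 − 4 ≡ 1 (mod 11). Hence c = [3, 7, 1, 6, 4].
  Check: interpolating c through the α_i gives m(x) = 2 + 8·x (degree < 2) with m(α_i) = c_i for every i, so c is indeed a codeword.


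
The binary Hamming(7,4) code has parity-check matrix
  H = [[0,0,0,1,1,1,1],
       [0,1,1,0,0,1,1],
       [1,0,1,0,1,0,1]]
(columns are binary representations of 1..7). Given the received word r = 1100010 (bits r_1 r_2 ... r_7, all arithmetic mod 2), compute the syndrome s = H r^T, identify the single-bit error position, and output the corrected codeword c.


s = (1, 0, 1)^T, error position = 5, corrected codeword c = 1100110

Compute s = H r^T mod 2 one row at a time:
  s_1 = 0 + 0 + 1 + 0 = 1 ≡ 1 (mod 2).
  s_2 = 1 + 0 + 1 + 0 = 2 ≡ 0 (mod 2).
  s_3 = 1 + 0 + 0 + 0 = 1 ≡ 1 (mod 2).
s = (1, 0, 1)^T — this equals column 5 of H (binary 101), so error is at position 5.
Correct: flip bit 5 of r = 1100010 to get c = 1100110.


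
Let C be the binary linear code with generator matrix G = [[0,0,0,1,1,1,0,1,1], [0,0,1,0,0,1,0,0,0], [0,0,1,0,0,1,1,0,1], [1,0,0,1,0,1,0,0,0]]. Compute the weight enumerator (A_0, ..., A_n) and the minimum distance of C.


Weight distribution: A_0 = 1, A_2 = 2, A_3 = 2, A_4 = 3, A_5 = 6, A_6 = 2. Minimum distance d = 2.

Enumerate all 2^4 = 16 messages m ∈ F_2^4.
For each, compute codeword c = mG in F_2^9, then tally its weight.
  m = 0000 → c = 000000000, weight = 0.
  m = 1000 → c = 000111011, weight = 5.
  m = 0100 → c = 001001000, weight = 2.
  m = 1100 → c = 001110011, weight = 5.
  m = 0010 → c = 001001101, weight = 4.
  m = 1010 → c = 001110110, weight = 5.
  m = 0110 → c = 000000101, weight = 2.
  m = 1110 → c = 000111110, weight = 5.
  m = 0001 → c = 100101000, weight = 3.
  m = 1001 → c = 100010011, weight = 4.
  m = 0101 → c = 101100000, weight = 3.
  m = 1101 → c = 101011011, weight = 6.
  m = 0011 → c = 101100101, weight = 5.
  m = 1011 → c = 101011110, weight = 6.
  m = 0111 → c = 100101101, weight = 5.
  m = 1111 → c = 100010110, weight = 4.
Tally weights:
  weight 0: 1 codewords.
  weight 2: 2 codewords.
  weight 3: 2 codewords.
  weight 4: 3 codewords.
  weight 5: 6 codewords.
  weight 6: 2 codewords.
Minimum distance d = smallest w > 0 with A_w > 0 = 2.
Sanity: Σ A_w = 16 = 2^4 = 16 ✓.


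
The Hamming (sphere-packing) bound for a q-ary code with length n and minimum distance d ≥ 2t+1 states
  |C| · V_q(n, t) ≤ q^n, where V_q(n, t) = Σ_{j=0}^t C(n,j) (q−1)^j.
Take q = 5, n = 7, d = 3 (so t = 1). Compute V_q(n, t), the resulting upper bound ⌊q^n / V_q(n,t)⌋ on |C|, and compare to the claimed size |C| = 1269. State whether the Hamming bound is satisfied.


V_q(n, t) = 29, q^n = 78125, Hamming bound = 2693, |C| = 1269 ≤ bound (satisfied).

Step 1: Compute V_q(n, t) = Σ_{j=0}^1 C(n, j) (q−1)^j.
  j = 0: C(7,0)·(4)^0 = 1·1 = 1.
  j = 1: C(7,1)·(4)^1 = 7·4 = 28.
  V_q(n, t) = 1 + 28 = 29.
Step 2: q^n = 5^7 = 78125.
Step 3: Hamming bound ⌊q^n / V_q(n,t)⌋ = ⌊78125/29⌋ = 2693.
Step 4: Compare |C| = 1269 to 2693: satisfied.
The claimed |C| lies below the Hamming bound.


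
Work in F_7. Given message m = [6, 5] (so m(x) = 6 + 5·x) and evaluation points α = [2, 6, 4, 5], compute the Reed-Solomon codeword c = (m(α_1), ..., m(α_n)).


c = [2, 1, 5, 3]

Message polynomial: m(x) = 6 + 5·x (mod 7).
For each evaluation point α_i, compute m(α_i) mod 7:
  α_1 = 2: Horner steps 5 → 2, so m(2) = 2.
  α_2 = 6: Horner steps 5 → 1, so m(6) = 1.
  α_3 = 4: Horner steps 5 → 5, so m(4) = 5.
  α_4 = 5: Horner steps 5 → 3, so m(5) = 3.
Codeword c = [2, 1, 5, 3] ∈ F_7^4.


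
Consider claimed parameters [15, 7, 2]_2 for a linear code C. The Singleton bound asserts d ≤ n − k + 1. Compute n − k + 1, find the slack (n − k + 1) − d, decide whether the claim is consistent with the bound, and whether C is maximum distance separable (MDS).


Singleton RHS = n − k + 1 = 9, slack = 7, bound satisfied, not MDS.

Singleton bound: d ≤ n − k + 1.
Here n = 15, k = 7, so n − k + 1 = 9.
Given d = 2, check d ≤ 9: YES.
Slack = (n − k + 1) − d = 7.
The code is NOT MDS (slack = 7 > 0).
Description: the claimed parameters are [15, 7, 2]_2; such a code would be non-MDS.


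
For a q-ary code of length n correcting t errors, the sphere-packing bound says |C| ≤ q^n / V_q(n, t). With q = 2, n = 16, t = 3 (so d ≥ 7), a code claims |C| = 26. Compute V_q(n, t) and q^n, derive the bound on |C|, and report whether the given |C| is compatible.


V_q(n, t) = 697, q^n = 65536, Hamming bound = 94, |C| = 26 ≤ bound (satisfied).

Step 1: Compute V_q(n, t) = Σ_{j=0}^3 C(n, j) (q−1)^j.
  j = 0: C(16,0)·(1)^0 = 1·1 = 1.
  j = 1: C(16,1)·(1)^1 = 16·1 = 16.
  j = 2: C(16,2)·(1)^2 = 120·1 = 120.
  j = 3: C(16,3)·(1)^3 = 560·1 = 560.
  V_q(n, t) = 1 + 16 + 120 + 560 = 697.
Step 2: q^n = 2^16 = 65536.
Step 3: Hamming bound ⌊q^n / V_q(n,t)⌋ = ⌊65536/697⌋ = 94.
Step 4: Compare |C| = 26 to 94: satisfied.
The claimed |C| lies below the Hamming bound.
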